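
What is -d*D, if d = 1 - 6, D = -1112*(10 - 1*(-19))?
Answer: -161240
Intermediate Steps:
D = -32248 (D = -1112*(10 + 19) = -1112*29 = -32248)
d = -5
-d*D = -(-5)*(-32248) = -1*161240 = -161240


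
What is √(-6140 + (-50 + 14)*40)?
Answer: 2*I*√1895 ≈ 87.063*I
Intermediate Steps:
√(-6140 + (-50 + 14)*40) = √(-6140 - 36*40) = √(-6140 - 1440) = √(-7580) = 2*I*√1895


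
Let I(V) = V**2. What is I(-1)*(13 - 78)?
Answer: -65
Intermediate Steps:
I(-1)*(13 - 78) = (-1)**2*(13 - 78) = 1*(-65) = -65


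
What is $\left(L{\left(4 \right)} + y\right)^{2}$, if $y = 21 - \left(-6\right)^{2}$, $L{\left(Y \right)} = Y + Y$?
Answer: $49$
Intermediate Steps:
$L{\left(Y \right)} = 2 Y$
$y = -15$ ($y = 21 - 36 = -15$)
$\left(L{\left(4 \right)} + y\right)^{2} = \left(2 \cdot 4 - 15\right)^{2} = \left(8 - 15\right)^{2} = \left(-7\right)^{2} = 49$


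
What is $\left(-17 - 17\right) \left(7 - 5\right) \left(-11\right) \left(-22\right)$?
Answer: $-16456$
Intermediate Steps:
$\left(-17 - 17\right) \left(7 - 5\right) \left(-11\right) \left(-22\right) = \left(-34\right) 2 \left(-11\right) \left(-22\right) = \left(-68\right) \left(-11\right) \left(-22\right) = 748 \left(-22\right) = -16456$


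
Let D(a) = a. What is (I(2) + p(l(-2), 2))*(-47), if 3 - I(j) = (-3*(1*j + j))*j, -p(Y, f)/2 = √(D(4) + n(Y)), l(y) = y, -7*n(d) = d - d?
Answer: -1081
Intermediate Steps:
n(d) = 0 (n(d) = -(d - d)/7 = -⅐*0 = 0)
p(Y, f) = -4 (p(Y, f) = -2*√(4 + 0) = -2*√4 = -2*2 = -4)
I(j) = 3 + 6*j² (I(j) = 3 - (-3*(1*j + j))*j = 3 - (-3*(j + j))*j = 3 - (-6*j)*j = 3 - (-6)*j² = 3 + 6*j²)
(I(2) + p(l(-2), 2))*(-47) = ((3 + 6*2²) - 4)*(-47) = ((3 + 6*4) - 4)*(-47) = ((3 + 24) - 4)*(-47) = (27 - 4)*(-47) = 23*(-47) = -1081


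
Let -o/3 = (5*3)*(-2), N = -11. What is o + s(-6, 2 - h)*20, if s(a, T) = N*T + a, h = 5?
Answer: 630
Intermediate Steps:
s(a, T) = a - 11*T (s(a, T) = -11*T + a = a - 11*T)
o = 90 (o = -3*5*3*(-2) = -45*(-2) = -3*(-30) = 90)
o + s(-6, 2 - h)*20 = 90 + (-6 - 11*(2 - 1*5))*20 = 90 + (-6 - 11*(2 - 5))*20 = 90 + (-6 - 11*(-3))*20 = 90 + (-6 + 33)*20 = 90 + 27*20 = 90 + 540 = 630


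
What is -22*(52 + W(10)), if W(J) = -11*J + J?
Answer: 1056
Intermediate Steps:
W(J) = -10*J
-22*(52 + W(10)) = -22*(52 - 10*10) = -22*(52 - 100) = -22*(-48) = 1056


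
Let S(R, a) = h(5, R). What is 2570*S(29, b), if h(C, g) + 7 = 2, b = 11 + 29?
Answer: -12850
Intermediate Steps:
b = 40
h(C, g) = -5 (h(C, g) = -7 + 2 = -5)
S(R, a) = -5
2570*S(29, b) = 2570*(-5) = -12850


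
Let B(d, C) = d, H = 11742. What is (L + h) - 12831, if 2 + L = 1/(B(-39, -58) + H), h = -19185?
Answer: -374706653/11703 ≈ -32018.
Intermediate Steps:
L = -23405/11703 (L = -2 + 1/(-39 + 11742) = -2 + 1/11703 = -23405/11703 ≈ -1.9999)
(L + h) - 12831 = (-23405/11703 - 19185) - 12831 = -224545460/11703 - 12831 = -374706653/11703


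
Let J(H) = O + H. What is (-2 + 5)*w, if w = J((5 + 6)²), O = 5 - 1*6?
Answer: 360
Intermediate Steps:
O = -1 (O = 5 - 6 = -1)
J(H) = -1 + H
w = 120 (w = -1 + (5 + 6)² = -1 + 11² = -1 + 121 = 120)
(-2 + 5)*w = (-2 + 5)*120 = 3*120 = 360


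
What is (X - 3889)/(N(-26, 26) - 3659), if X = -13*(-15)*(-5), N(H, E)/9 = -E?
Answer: 4864/3893 ≈ 1.2494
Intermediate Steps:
N(H, E) = -9*E (N(H, E) = 9*(-E) = -9*E)
X = -975 (X = 195*(-5) = -975)
(X - 3889)/(N(-26, 26) - 3659) = (-975 - 3889)/(-9*26 - 3659) = -4864/(-234 - 3659) = -4864/(-3893) = -4864*(-1/3893) = 4864/3893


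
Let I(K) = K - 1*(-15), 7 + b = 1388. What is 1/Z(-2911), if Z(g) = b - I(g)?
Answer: 1/4277 ≈ 0.00023381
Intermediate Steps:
b = 1381 (b = -7 + 1388 = 1381)
I(K) = 15 + K (I(K) = K + 15 = 15 + K)
Z(g) = 1366 - g (Z(g) = 1381 - (15 + g) = 1381 + (-15 - g) = 1366 - g)
1/Z(-2911) = 1/(1366 - 1*(-2911)) = 1/(1366 + 2911) = 1/4277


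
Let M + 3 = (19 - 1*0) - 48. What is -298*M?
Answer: 9536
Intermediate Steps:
M = -32 (M = -3 + ((19 - 1*0) - 48) = -3 + ((19 + 0) - 48) = -3 + (19 - 48) = -3 - 29 = -32)
-298*M = -298*(-32) = 9536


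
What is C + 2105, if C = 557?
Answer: 2662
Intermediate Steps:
C + 2105 = 557 + 2105 = 2662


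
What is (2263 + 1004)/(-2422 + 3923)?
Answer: 3267/1501 ≈ 2.1765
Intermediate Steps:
(2263 + 1004)/(-2422 + 3923) = 3267/1501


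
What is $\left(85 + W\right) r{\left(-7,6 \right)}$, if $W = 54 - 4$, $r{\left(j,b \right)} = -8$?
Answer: $-1080$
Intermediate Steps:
$W = 50$ ($W = 54 - 4 = 50$)
$\left(85 + W\right) r{\left(-7,6 \right)} = \left(85 + 50\right) \left(-8\right) = 135 \left(-8\right) = -1080$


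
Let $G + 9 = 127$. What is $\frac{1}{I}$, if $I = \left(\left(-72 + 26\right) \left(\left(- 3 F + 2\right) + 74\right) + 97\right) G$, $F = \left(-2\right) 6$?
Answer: $- \frac{1}{596490} \approx -1.6765 \cdot 10^{-6}$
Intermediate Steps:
$F = -12$
$G = 118$ ($G = -9 + 127 = 118$)
$I = -596490$ ($I = \left(\left(-72 + 26\right) \left(\left(\left(-3\right) \left(-12\right) + 2\right) + 74\right) + 97\right) 118 = \left(- 46 \left(\left(36 + 2\right) + 74\right) + 97\right) 118 = \left(- 46 \left(38 + 74\right) + 97\right) 118 = \left(\left(-46\right) 112 + 97\right) 118 = \left(-5152 + 97\right) 118 = \left(-5055\right) 118 = -596490$)
$\frac{1}{I} = \frac{1}{-596490} = - \frac{1}{596490}$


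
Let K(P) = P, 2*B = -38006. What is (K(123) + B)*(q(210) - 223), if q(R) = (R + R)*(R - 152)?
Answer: -455706560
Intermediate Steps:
B = -19003 (B = (½)*(-38006) = -19003)
q(R) = 2*R*(-152 + R) (q(R) = (2*R)*(-152 + R) = 2*R*(-152 + R))
(K(123) + B)*(q(210) - 223) = (123 - 19003)*(2*210*(-152 + 210) - 223) = -18880*(2*210*58 - 223) = -18880*(24360 - 223) = -18880*24137 = -455706560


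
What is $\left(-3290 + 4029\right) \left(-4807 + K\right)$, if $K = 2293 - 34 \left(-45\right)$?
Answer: $-727176$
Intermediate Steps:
$K = 3823$ ($K = 2293 - -1530 = 2293 + 1530 = 3823$)
$\left(-3290 + 4029\right) \left(-4807 + K\right) = \left(-3290 + 4029\right) \left(-4807 + 3823\right) = 739 \left(-984\right) = -727176$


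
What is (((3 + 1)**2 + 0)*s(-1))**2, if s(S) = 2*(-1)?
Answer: 1024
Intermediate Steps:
s(S) = -2
(((3 + 1)**2 + 0)*s(-1))**2 = (((3 + 1)**2 + 0)*(-2))**2 = ((4**2 + 0)*(-2))**2 = ((16 + 0)*(-2))**2 = (16*(-2))**2 = (-32)**2 = 1024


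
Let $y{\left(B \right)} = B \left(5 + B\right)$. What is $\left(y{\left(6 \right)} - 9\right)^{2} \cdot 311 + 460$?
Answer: $1010899$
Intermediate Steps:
$\left(y{\left(6 \right)} - 9\right)^{2} \cdot 311 + 460 = \left(6 \left(5 + 6\right) - 9\right)^{2} \cdot 311 + 460 = \left(6 \cdot 11 - 9\right)^{2} \cdot 311 + 460 = \left(66 - 9\right)^{2} \cdot 311 + 460 = 57^{2} \cdot 311 + 460 = 3249 \cdot 311 + 460 = 1010439 + 460 = 1010899$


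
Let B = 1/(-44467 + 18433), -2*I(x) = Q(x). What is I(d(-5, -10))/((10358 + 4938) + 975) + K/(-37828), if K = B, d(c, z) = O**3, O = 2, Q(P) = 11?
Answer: -5416461565/16023911067192 ≈ -0.00033802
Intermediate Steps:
d(c, z) = 8 (d(c, z) = 2**3 = 8)
I(x) = -11/2 (I(x) = -1/2*11 = -11/2)
B = -1/26034 (B = 1/(-26034) = -1/26034 ≈ -3.8411e-5)
K = -1/26034 ≈ -3.8411e-5
I(d(-5, -10))/((10358 + 4938) + 975) + K/(-37828) = -11/(2*((10358 + 4938) + 975)) - 1/26034/(-37828) = -11/(2*(15296 + 975)) - 1/26034*(-1/37828) = -11/2/16271 + 1/984814152 = -11/2*1/16271 + 1/984814152 = -11/32542 + 1/984814152 = -5416461565/16023911067192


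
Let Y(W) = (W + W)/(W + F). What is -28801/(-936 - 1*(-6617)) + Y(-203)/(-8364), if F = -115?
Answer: -38302911919/7555025556 ≈ -5.0699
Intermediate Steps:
Y(W) = 2*W/(-115 + W) (Y(W) = (W + W)/(W - 115) = (2*W)/(-115 + W) = 2*W/(-115 + W))
-28801/(-936 - 1*(-6617)) + Y(-203)/(-8364) = -28801/(-936 - 1*(-6617)) + (2*(-203)/(-115 - 203))/(-8364) = -28801/(-936 + 6617) + (2*(-203)/(-318))*(-1/8364) = -28801/5681 + (2*(-203)*(-1/318))*(-1/8364) = -28801*1/5681 + (203/159)*(-1/8364) = -28801/5681 - 203/1329876 = -38302911919/7555025556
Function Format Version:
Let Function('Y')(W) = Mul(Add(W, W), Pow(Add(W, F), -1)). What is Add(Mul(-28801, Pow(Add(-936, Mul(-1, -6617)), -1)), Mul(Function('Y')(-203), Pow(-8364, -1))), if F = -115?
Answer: Rational(-38302911919, 7555025556) ≈ -5.0699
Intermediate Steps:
Function('Y')(W) = Mul(2, W, Pow(Add(-115, W), -1)) (Function('Y')(W) = Mul(Add(W, W), Pow(Add(W, -115), -1)) = Mul(Mul(2, W), Pow(Add(-115, W), -1)) = Mul(2, W, Pow(Add(-115, W), -1)))
Add(Mul(-28801, Pow(Add(-936, Mul(-1, -6617)), -1)), Mul(Function('Y')(-203), Pow(-8364, -1))) = Add(Mul(-28801, Pow(Add(-936, Mul(-1, -6617)), -1)), Mul(Mul(2, -203, Pow(Add(-115, -203), -1)), Pow(-8364, -1))) = Add(Mul(-28801, Pow(Add(-936, 6617), -1)), Mul(Mul(2, -203, Pow(-318, -1)), Rational(-1, 8364))) = Add(Mul(-28801, Pow(5681, -1)), Mul(Mul(2, -203, Rational(-1, 318)), Rational(-1, 8364))) = Add(Mul(-28801, Rational(1, 5681)), Mul(Rational(203, 159), Rational(-1, 8364))) = Add(Rational(-28801, 5681), Rational(-203, 1329876)) = Rational(-38302911919, 7555025556)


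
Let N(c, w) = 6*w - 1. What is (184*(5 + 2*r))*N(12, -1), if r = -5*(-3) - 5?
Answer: -32200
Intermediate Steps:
r = 10 (r = 15 - 5 = 10)
N(c, w) = -1 + 6*w
(184*(5 + 2*r))*N(12, -1) = (184*(5 + 2*10))*(-1 + 6*(-1)) = (184*(5 + 20))*(-1 - 6) = (184*25)*(-7) = 4600*(-7) = -32200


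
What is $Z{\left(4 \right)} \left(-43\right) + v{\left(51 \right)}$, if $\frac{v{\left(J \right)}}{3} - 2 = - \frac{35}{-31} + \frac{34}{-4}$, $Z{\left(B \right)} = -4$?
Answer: $\frac{9665}{62} \approx 155.89$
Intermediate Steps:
$v{\left(J \right)} = - \frac{999}{62}$ ($v{\left(J \right)} = 6 + 3 \left(- \frac{35}{-31} + \frac{34}{-4}\right) = 6 + 3 \left(\left(-35\right) \left(- \frac{1}{31}\right) + 34 \left(- \frac{1}{4}\right)\right) = 6 + 3 \left(\frac{35}{31} - \frac{17}{2}\right) = 6 + 3 \left(- \frac{457}{62}\right) = 6 - \frac{1371}{62} = - \frac{999}{62}$)
$Z{\left(4 \right)} \left(-43\right) + v{\left(51 \right)} = \left(-4\right) \left(-43\right) - \frac{999}{62} = 172 - \frac{999}{62} = \frac{9665}{62}$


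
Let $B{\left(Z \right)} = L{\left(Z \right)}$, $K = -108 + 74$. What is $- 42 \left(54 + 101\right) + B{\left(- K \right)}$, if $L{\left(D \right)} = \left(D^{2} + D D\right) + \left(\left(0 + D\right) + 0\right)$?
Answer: $-4164$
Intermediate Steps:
$K = -34$
$L{\left(D \right)} = D + 2 D^{2}$ ($L{\left(D \right)} = \left(D^{2} + D^{2}\right) + \left(D + 0\right) = 2 D^{2} + D = D + 2 D^{2}$)
$B{\left(Z \right)} = Z \left(1 + 2 Z\right)$
$- 42 \left(54 + 101\right) + B{\left(- K \right)} = - 42 \left(54 + 101\right) + \left(-1\right) \left(-34\right) \left(1 + 2 \left(\left(-1\right) \left(-34\right)\right)\right) = \left(-42\right) 155 + 34 \left(1 + 2 \cdot 34\right) = -6510 + 34 \left(1 + 68\right) = -6510 + 34 \cdot 69 = -6510 + 2346 = -4164$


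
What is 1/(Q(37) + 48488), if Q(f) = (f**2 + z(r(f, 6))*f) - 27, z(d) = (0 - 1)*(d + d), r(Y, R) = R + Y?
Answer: 1/46648 ≈ 2.1437e-5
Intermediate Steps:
z(d) = -2*d
Q(f) = -27 + f**2 + f*(-12 - 2*f) (Q(f) = (f**2 + (-2*(6 + f))*f) - 27 = (f**2 + (-12 - 2*f)*f) - 27 = (f**2 + f*(-12 - 2*f)) - 27 = -27 + f**2 + f*(-12 - 2*f))
1/(Q(37) + 48488) = 1/((-27 - 1*37**2 - 12*37) + 48488) = 1/((-27 - 1*1369 - 444) + 48488) = 1/((-27 - 1369 - 444) + 48488) = 1/(-1840 + 48488) = 1/46648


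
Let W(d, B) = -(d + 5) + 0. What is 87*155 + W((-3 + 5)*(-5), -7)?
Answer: 13490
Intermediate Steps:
W(d, B) = -5 - d (W(d, B) = -(5 + d) + 0 = (-5 - d) + 0 = -5 - d)
87*155 + W((-3 + 5)*(-5), -7) = 87*155 + (-5 - (-3 + 5)*(-5)) = 13485 + (-5 - 2*(-5)) = 13485 + (-5 - 1*(-10)) = 13485 + (-5 + 10) = 13485 + 5 = 13490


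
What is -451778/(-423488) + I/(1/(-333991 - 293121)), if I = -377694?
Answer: 50152929973991521/211744 ≈ 2.3686e+11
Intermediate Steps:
-451778/(-423488) + I/(1/(-333991 - 293121)) = -451778/(-423488) - 377694/(1/(-333991 - 293121)) = -451778*(-1/423488) - 377694/(1/(-627112)) = 225889/211744 - 377694/(-1/627112) = 225889/211744 - 377694*(-627112) = 225889/211744 + 236856439728 = 50152929973991521/211744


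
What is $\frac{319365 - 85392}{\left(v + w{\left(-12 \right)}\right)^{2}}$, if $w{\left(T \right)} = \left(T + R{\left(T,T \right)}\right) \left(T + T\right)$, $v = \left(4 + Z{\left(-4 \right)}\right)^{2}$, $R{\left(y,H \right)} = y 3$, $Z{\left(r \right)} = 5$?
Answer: $\frac{25997}{168921} \approx 0.1539$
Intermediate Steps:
$R{\left(y,H \right)} = 3 y$
$v = 81$ ($v = \left(4 + 5\right)^{2} = 9^{2} = 81$)
$w{\left(T \right)} = 8 T^{2}$ ($w{\left(T \right)} = \left(T + 3 T\right) \left(T + T\right) = 4 T 2 T = 8 T^{2}$)
$\frac{319365 - 85392}{\left(v + w{\left(-12 \right)}\right)^{2}} = \frac{319365 - 85392}{\left(81 + 8 \left(-12\right)^{2}\right)^{2}} = \frac{233973}{\left(81 + 8 \cdot 144\right)^{2}} = \frac{233973}{\left(81 + 1152\right)^{2}} = \frac{233973}{1233^{2}} = \frac{233973}{1520289} = 233973 \cdot \frac{1}{1520289} = \frac{25997}{168921}$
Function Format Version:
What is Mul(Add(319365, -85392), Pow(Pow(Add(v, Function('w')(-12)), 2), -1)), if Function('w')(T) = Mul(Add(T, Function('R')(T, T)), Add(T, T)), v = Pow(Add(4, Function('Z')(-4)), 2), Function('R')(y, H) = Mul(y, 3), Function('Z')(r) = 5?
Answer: Rational(25997, 168921) ≈ 0.15390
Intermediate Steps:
Function('R')(y, H) = Mul(3, y)
v = 81 (v = Pow(Add(4, 5), 2) = Pow(9, 2) = 81)
Function('w')(T) = Mul(8, Pow(T, 2)) (Function('w')(T) = Mul(Add(T, Mul(3, T)), Add(T, T)) = Mul(Mul(4, T), Mul(2, T)) = Mul(8, Pow(T, 2)))
Mul(Add(319365, -85392), Pow(Pow(Add(v, Function('w')(-12)), 2), -1)) = Mul(Add(319365, -85392), Pow(Pow(Add(81, Mul(8, Pow(-12, 2))), 2), -1)) = Mul(233973, Pow(Pow(Add(81, Mul(8, 144)), 2), -1)) = Mul(233973, Pow(Pow(Add(81, 1152), 2), -1)) = Mul(233973, Pow(Pow(1233, 2), -1)) = Mul(233973, Pow(1520289, -1)) = Mul(233973, Rational(1, 1520289)) = Rational(25997, 168921)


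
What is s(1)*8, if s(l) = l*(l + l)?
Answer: 16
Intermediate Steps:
s(l) = 2*l² (s(l) = l*(2*l) = 2*l²)
s(1)*8 = (2*1²)*8 = (2*1)*8 = 2*8 = 16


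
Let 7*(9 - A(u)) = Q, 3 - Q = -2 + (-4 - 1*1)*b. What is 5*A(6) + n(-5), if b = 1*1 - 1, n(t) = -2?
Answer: 276/7 ≈ 39.429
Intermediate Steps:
b = 0 (b = 1 - 1 = 0)
Q = 5 (Q = 3 - (-2 + (-4 - 1*1)*0) = 3 - (-2 + (-4 - 1)*0) = 3 - (-2 - 5*0) = 3 - (-2 + 0) = 3 - 1*(-2) = 3 + 2 = 5)
A(u) = 58/7 (A(u) = 9 - 1/7*5 = 9 - 5/7 = 58/7)
5*A(6) + n(-5) = 5*(58/7) - 2 = 290/7 - 2 = 276/7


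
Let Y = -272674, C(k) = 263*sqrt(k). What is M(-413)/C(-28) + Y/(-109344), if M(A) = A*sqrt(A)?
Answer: 136337/54672 - 413*sqrt(59)/526 ≈ -3.5373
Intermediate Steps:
M(A) = A**(3/2)
M(-413)/C(-28) + Y/(-109344) = (-413)**(3/2)/((263*sqrt(-28))) - 272674/(-109344) = (-413*I*sqrt(413))/((263*(2*I*sqrt(7)))) - 272674*(-1/109344) = (-413*I*sqrt(413))/((526*I*sqrt(7))) + 136337/54672 = (-413*I*sqrt(413))*(-I*sqrt(7)/3682) + 136337/54672 = -413*sqrt(59)/526 + 136337/54672 = 136337/54672 - 413*sqrt(59)/526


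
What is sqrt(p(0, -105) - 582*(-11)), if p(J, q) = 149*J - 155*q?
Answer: sqrt(22677) ≈ 150.59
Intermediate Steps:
p(J, q) = -155*q + 149*J
sqrt(p(0, -105) - 582*(-11)) = sqrt((-155*(-105) + 149*0) - 582*(-11)) = sqrt((16275 + 0) + 6402) = sqrt(16275 + 6402) = sqrt(22677)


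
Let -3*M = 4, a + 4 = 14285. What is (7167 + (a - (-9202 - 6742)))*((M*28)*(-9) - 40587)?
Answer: -1505065392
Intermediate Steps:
a = 14281 (a = -4 + 14285 = 14281)
M = -4/3 (M = -⅓*4 = -4/3 ≈ -1.3333)
(7167 + (a - (-9202 - 6742)))*((M*28)*(-9) - 40587) = (7167 + (14281 - (-9202 - 6742)))*(-4/3*28*(-9) - 40587) = (7167 + (14281 - 1*(-15944)))*(-112/3*(-9) - 40587) = (7167 + (14281 + 15944))*(336 - 40587) = (7167 + 30225)*(-40251) = 37392*(-40251) = -1505065392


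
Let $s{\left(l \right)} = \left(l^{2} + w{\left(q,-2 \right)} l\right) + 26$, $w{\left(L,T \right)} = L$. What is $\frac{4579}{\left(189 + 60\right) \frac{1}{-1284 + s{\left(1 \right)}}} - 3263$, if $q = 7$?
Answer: $- \frac{6536237}{249} \approx -26250.0$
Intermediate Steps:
$s{\left(l \right)} = 26 + l^{2} + 7 l$ ($s{\left(l \right)} = \left(l^{2} + 7 l\right) + 26 = 26 + l^{2} + 7 l$)
$\frac{4579}{\left(189 + 60\right) \frac{1}{-1284 + s{\left(1 \right)}}} - 3263 = \frac{4579}{\left(189 + 60\right) \frac{1}{-1284 + \left(26 + 1^{2} + 7 \cdot 1\right)}} - 3263 = \frac{4579}{249 \frac{1}{-1284 + \left(26 + 1 + 7\right)}} - 3263 = \frac{4579}{249 \frac{1}{-1284 + 34}} - 3263 = \frac{4579}{249 \frac{1}{-1250}} - 3263 = \frac{4579}{249 \left(- \frac{1}{1250}\right)} - 3263 = \frac{4579}{- \frac{249}{1250}} - 3263 = 4579 \left(- \frac{1250}{249}\right) - 3263 = - \frac{5723750}{249} - 3263 = - \frac{6536237}{249}$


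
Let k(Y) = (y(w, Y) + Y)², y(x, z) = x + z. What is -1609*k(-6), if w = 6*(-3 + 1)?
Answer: -926784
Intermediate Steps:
w = -12 (w = 6*(-2) = -12)
k(Y) = (-12 + 2*Y)² (k(Y) = ((-12 + Y) + Y)² = (-12 + 2*Y)²)
-1609*k(-6) = -6436*(-6 - 6)² = -6436*(-12)² = -6436*144 = -1609*576 = -926784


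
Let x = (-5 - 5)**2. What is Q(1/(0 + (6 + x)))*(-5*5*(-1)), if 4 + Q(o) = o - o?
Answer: -100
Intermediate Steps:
x = 100 (x = (-10)**2 = 100)
Q(o) = -4 (Q(o) = -4 + (o - o) = -4 + 0 = -4)
Q(1/(0 + (6 + x)))*(-5*5*(-1)) = -4*(-5*5)*(-1) = -(-100)*(-1) = -4*25 = -100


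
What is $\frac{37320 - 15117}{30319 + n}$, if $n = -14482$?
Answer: $\frac{7401}{5279} \approx 1.402$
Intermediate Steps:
$\frac{37320 - 15117}{30319 + n} = \frac{37320 - 15117}{30319 - 14482} = \frac{22203}{15837} = 22203 \cdot \frac{1}{15837} = \frac{7401}{5279}$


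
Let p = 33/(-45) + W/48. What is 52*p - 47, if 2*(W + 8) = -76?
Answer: -4049/30 ≈ -134.97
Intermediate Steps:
W = -46 (W = -8 + (1/2)*(-76) = -8 - 38 = -46)
p = -203/120 (p = 33/(-45) - 46/48 = 33*(-1/45) - 46*1/48 = -11/15 - 23/24 = -203/120 ≈ -1.6917)
52*p - 47 = 52*(-203/120) - 47 = -2639/30 - 47 = -4049/30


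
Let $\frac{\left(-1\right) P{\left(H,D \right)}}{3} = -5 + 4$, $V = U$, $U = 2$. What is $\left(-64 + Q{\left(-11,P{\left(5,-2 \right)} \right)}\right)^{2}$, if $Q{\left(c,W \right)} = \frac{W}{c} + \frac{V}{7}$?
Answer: $\frac{24275329}{5929} \approx 4094.3$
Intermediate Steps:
$V = 2$
$P{\left(H,D \right)} = 3$ ($P{\left(H,D \right)} = - 3 \left(-5 + 4\right) = \left(-3\right) \left(-1\right) = 3$)
$Q{\left(c,W \right)} = \frac{2}{7} + \frac{W}{c}$ ($Q{\left(c,W \right)} = \frac{W}{c} + \frac{2}{7} = \frac{2}{7} + \frac{W}{c}$)
$\left(-64 + Q{\left(-11,P{\left(5,-2 \right)} \right)}\right)^{2} = \left(-64 + \left(\frac{2}{7} + \frac{3}{-11}\right)\right)^{2} = \left(-64 + \left(\frac{2}{7} + 3 \left(- \frac{1}{11}\right)\right)\right)^{2} = \left(-64 + \left(\frac{2}{7} - \frac{3}{11}\right)\right)^{2} = \left(-64 + \frac{1}{77}\right)^{2} = \left(- \frac{4927}{77}\right)^{2} = \frac{24275329}{5929}$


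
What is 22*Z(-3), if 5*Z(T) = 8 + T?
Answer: 22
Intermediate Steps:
Z(T) = 8/5 + T/5 (Z(T) = (8 + T)/5 = 8/5 + T/5)
22*Z(-3) = 22*(8/5 + (⅕)*(-3)) = 22*(8/5 - ⅗) = 22*1 = 22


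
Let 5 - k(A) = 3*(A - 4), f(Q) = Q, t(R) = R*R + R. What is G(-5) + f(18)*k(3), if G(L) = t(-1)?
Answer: 144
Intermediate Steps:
t(R) = R + R² (t(R) = R² + R = R + R²)
k(A) = 17 - 3*A (k(A) = 5 - 3*(A - 4) = 5 - 3*(-4 + A) = 5 - (-12 + 3*A) = 5 + (12 - 3*A) = 17 - 3*A)
G(L) = 0 (G(L) = -(1 - 1) = -1*0 = 0)
G(-5) + f(18)*k(3) = 0 + 18*(17 - 3*3) = 0 + 18*(17 - 9) = 0 + 18*8 = 0 + 144 = 144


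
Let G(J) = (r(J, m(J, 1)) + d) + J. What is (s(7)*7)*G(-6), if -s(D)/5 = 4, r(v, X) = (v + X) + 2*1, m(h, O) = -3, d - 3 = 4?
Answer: 840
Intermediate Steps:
d = 7 (d = 3 + 4 = 7)
r(v, X) = 2 + X + v (r(v, X) = (X + v) + 2 = 2 + X + v)
s(D) = -20 (s(D) = -5*4 = -20)
G(J) = 6 + 2*J (G(J) = ((2 - 3 + J) + 7) + J = ((-1 + J) + 7) + J = (6 + J) + J = 6 + 2*J)
(s(7)*7)*G(-6) = (-20*7)*(6 + 2*(-6)) = -140*(6 - 12) = -140*(-6) = 840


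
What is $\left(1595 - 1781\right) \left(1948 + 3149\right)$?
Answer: $-948042$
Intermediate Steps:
$\left(1595 - 1781\right) \left(1948 + 3149\right) = \left(-186\right) 5097 = -948042$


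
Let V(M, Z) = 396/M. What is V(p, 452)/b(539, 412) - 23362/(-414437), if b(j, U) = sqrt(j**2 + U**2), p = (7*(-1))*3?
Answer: 23362/414437 - 132*sqrt(460265)/3221855 ≈ 0.028575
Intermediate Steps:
p = -21 (p = -7*3 = -21)
b(j, U) = sqrt(U**2 + j**2)
V(p, 452)/b(539, 412) - 23362/(-414437) = (396/(-21))/(sqrt(412**2 + 539**2)) - 23362/(-414437) = (396*(-1/21))/(sqrt(169744 + 290521)) - 23362*(-1/414437) = -132*sqrt(460265)/460265/7 + 23362/414437 = -132*sqrt(460265)/3221855 + 23362/414437 = 23362/414437 - 132*sqrt(460265)/3221855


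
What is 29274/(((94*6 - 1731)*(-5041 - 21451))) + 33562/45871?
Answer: 173158520637/236359226474 ≈ 0.73261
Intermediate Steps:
29274/(((94*6 - 1731)*(-5041 - 21451))) + 33562/45871 = 29274/(((564 - 1731)*(-26492))) + 33562*(1/45871) = 29274/((-1167*(-26492))) + 33562/45871 = 29274/30916164 + 33562/45871 = 29274*(1/30916164) + 33562/45871 = 4879/5152694 + 33562/45871 = 173158520637/236359226474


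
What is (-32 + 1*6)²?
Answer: 676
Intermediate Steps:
(-32 + 1*6)² = (-32 + 6)² = (-26)² = 676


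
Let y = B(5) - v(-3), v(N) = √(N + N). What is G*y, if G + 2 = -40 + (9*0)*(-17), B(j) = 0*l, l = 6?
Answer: 42*I*√6 ≈ 102.88*I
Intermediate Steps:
v(N) = √2*√N (v(N) = √(2*N) = √2*√N)
B(j) = 0 (B(j) = 0*6 = 0)
y = -I*√6 (y = 0 - √2*√(-3) = 0 - √2*I*√3 = 0 - I*√6 = -I*√6 ≈ -2.4495*I)
G = -42 (G = -2 + (-40 + (9*0)*(-17)) = -2 + (-40 + 0*(-17)) = -2 + (-40 + 0) = -2 - 40 = -42)
G*y = -(-42)*I*√6 = 42*I*√6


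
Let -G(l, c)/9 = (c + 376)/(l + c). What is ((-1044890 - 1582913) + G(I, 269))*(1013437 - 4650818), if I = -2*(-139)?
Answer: 5228422540053526/547 ≈ 9.5584e+12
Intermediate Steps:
I = 278
G(l, c) = -9*(376 + c)/(c + l) (G(l, c) = -9*(c + 376)/(l + c) = -9*(376 + c)/(c + l))
((-1044890 - 1582913) + G(I, 269))*(1013437 - 4650818) = ((-1044890 - 1582913) + 9*(-376 - 1*269)/(269 + 278))*(1013437 - 4650818) = (-2627803 + 9*(-376 - 269)/547)*(-3637381) = (-2627803 + 9*(1/547)*(-645))*(-3637381) = (-2627803 - 5805/547)*(-3637381) = -1437414046/547*(-3637381) = 5228422540053526/547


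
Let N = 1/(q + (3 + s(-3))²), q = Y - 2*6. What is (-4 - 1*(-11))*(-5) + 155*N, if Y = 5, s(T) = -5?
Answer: -260/3 ≈ -86.667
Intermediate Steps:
q = -7 (q = 5 - 2*6 = 5 - 12 = -7)
N = -⅓ (N = 1/(-7 + (3 - 5)²) = 1/(-7 + (-2)²) = 1/(-7 + 4) = 1/(-3) = -⅓ ≈ -0.33333)
(-4 - 1*(-11))*(-5) + 155*N = (-4 - 1*(-11))*(-5) + 155*(-⅓) = (-4 + 11)*(-5) - 155/3 = 7*(-5) - 155/3 = -35 - 155/3 = -260/3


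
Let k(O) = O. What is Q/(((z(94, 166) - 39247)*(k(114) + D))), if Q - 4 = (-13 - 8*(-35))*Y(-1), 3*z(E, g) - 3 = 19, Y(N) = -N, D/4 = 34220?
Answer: -813/16126796686 ≈ -5.0413e-8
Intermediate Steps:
D = 136880 (D = 4*34220 = 136880)
z(E, g) = 22/3 (z(E, g) = 1 + (⅓)*19 = 1 + 19/3 = 22/3)
Q = 271 (Q = 4 + (-13 - 8*(-35))*(-1*(-1)) = 4 + (-13 + 280)*1 = 4 + 267*1 = 4 + 267 = 271)
Q/(((z(94, 166) - 39247)*(k(114) + D))) = 271/(((22/3 - 39247)*(114 + 136880))) = 271/((-117719/3*136994)) = 271/(-16126796686/3) = 271*(-3/16126796686) = -813/16126796686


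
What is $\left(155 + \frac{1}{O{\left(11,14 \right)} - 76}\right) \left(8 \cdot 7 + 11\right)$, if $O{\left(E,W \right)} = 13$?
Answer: $\frac{654188}{63} \approx 10384.0$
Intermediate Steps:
$\left(155 + \frac{1}{O{\left(11,14 \right)} - 76}\right) \left(8 \cdot 7 + 11\right) = \left(155 + \frac{1}{13 - 76}\right) \left(8 \cdot 7 + 11\right) = \left(155 + \frac{1}{-63}\right) \left(56 + 11\right) = \left(155 - \frac{1}{63}\right) 67 = \frac{9764}{63} \cdot 67 = \frac{654188}{63}$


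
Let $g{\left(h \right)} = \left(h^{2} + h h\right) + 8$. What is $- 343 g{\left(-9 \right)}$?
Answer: $-58310$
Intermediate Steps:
$g{\left(h \right)} = 8 + 2 h^{2}$ ($g{\left(h \right)} = \left(h^{2} + h^{2}\right) + 8 = 2 h^{2} + 8 = 8 + 2 h^{2}$)
$- 343 g{\left(-9 \right)} = - 343 \left(8 + 2 \left(-9\right)^{2}\right) = - 343 \left(8 + 2 \cdot 81\right) = - 343 \left(8 + 162\right) = \left(-343\right) 170 = -58310$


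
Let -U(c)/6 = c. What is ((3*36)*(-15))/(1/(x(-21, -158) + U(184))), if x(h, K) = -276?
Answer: 2235600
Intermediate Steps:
U(c) = -6*c
((3*36)*(-15))/(1/(x(-21, -158) + U(184))) = ((3*36)*(-15))/(1/(-276 - 6*184)) = (108*(-15))/(1/(-276 - 1104)) = -1620/(1/(-1380)) = -1620/(-1/1380) = -1620*(-1380) = 2235600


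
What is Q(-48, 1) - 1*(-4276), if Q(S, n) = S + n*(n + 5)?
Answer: 4234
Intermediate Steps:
Q(S, n) = S + n*(5 + n)
Q(-48, 1) - 1*(-4276) = (-48 + 1² + 5*1) - 1*(-4276) = (-48 + 1 + 5) + 4276 = -42 + 4276 = 4234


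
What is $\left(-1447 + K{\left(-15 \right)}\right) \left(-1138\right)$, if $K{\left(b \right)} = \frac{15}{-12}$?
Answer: $\frac{3296217}{2} \approx 1.6481 \cdot 10^{6}$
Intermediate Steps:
$K{\left(b \right)} = - \frac{5}{4}$ ($K{\left(b \right)} = 15 \left(- \frac{1}{12}\right) = - \frac{5}{4}$)
$\left(-1447 + K{\left(-15 \right)}\right) \left(-1138\right) = \left(-1447 - \frac{5}{4}\right) \left(-1138\right) = \left(- \frac{5793}{4}\right) \left(-1138\right) = \frac{3296217}{2}$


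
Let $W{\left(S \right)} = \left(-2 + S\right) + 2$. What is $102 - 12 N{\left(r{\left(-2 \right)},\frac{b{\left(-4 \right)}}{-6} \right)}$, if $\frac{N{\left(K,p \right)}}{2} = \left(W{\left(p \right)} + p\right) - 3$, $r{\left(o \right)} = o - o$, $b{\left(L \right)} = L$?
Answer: $142$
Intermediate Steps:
$W{\left(S \right)} = S$
$r{\left(o \right)} = 0$
$N{\left(K,p \right)} = -6 + 4 p$ ($N{\left(K,p \right)} = 2 \left(\left(p + p\right) - 3\right) = 2 \left(2 p - 3\right) = 2 \left(-3 + 2 p\right) = -6 + 4 p$)
$102 - 12 N{\left(r{\left(-2 \right)},\frac{b{\left(-4 \right)}}{-6} \right)} = 102 - 12 \left(-6 + 4 \left(- \frac{4}{-6}\right)\right) = 102 - 12 \left(-6 + 4 \left(\left(-4\right) \left(- \frac{1}{6}\right)\right)\right) = 102 - 12 \left(-6 + 4 \cdot \frac{2}{3}\right) = 102 - 12 \left(-6 + \frac{8}{3}\right) = 102 - -40 = 102 + 40 = 142$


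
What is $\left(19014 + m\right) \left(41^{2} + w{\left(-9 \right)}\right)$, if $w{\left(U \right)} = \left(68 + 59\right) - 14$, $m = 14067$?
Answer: $59347314$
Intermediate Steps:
$w{\left(U \right)} = 113$ ($w{\left(U \right)} = 127 - 14 = 113$)
$\left(19014 + m\right) \left(41^{2} + w{\left(-9 \right)}\right) = \left(19014 + 14067\right) \left(41^{2} + 113\right) = 33081 \left(1681 + 113\right) = 33081 \cdot 1794 = 59347314$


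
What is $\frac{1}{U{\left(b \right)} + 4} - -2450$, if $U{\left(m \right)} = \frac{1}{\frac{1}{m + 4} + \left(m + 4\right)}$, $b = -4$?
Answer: $\frac{9801}{4} \approx 2450.3$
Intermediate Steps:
$U{\left(m \right)} = \frac{1}{4 + m + \frac{1}{4 + m}}$ ($U{\left(m \right)} = \frac{1}{\frac{1}{4 + m} + \left(4 + m\right)} = \frac{1}{4 + m + \frac{1}{4 + m}}$)
$\frac{1}{U{\left(b \right)} + 4} - -2450 = \frac{1}{\frac{4 - 4}{1 + \left(4 - 4\right)^{2}} + 4} - -2450 = \frac{1}{\frac{1}{1 + 0^{2}} \cdot 0 + 4} + 2450 = \frac{1}{\frac{1}{1 + 0} \cdot 0 + 4} + 2450 = \frac{1}{1^{-1} \cdot 0 + 4} + 2450 = \frac{1}{1 \cdot 0 + 4} + 2450 = \frac{1}{0 + 4} + 2450 = \frac{1}{4} + 2450 = \frac{9801}{4}$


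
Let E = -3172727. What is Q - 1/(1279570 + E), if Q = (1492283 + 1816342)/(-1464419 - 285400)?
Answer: -2087914943102/1104227362861 ≈ -1.8908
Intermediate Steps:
Q = -1102875/583273 (Q = 3308625/(-1749819) = 3308625*(-1/1749819) = -1102875/583273 ≈ -1.8908)
Q - 1/(1279570 + E) = -1102875/583273 - 1/(1279570 - 3172727) = -1102875/583273 - 1/(-1893157) = -1102875/583273 - 1*(-1/1893157) = -1102875/583273 + 1/1893157 = -2087914943102/1104227362861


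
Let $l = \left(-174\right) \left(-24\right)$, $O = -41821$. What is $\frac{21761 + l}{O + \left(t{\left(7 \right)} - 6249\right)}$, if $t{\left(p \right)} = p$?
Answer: $- \frac{701}{1299} \approx -0.53965$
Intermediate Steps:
$l = 4176$
$\frac{21761 + l}{O + \left(t{\left(7 \right)} - 6249\right)} = \frac{21761 + 4176}{-41821 + \left(7 - 6249\right)} = \frac{25937}{-41821 + \left(7 - 6249\right)} = \frac{25937}{-41821 - 6242} = \frac{25937}{-48063} = 25937 \left(- \frac{1}{48063}\right) = - \frac{701}{1299}$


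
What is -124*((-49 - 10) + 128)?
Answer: -8556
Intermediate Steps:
-124*((-49 - 10) + 128) = -124*(-59 + 128) = -124*69 = -8556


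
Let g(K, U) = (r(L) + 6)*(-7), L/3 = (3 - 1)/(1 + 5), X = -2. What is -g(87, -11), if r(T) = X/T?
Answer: 28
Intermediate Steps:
L = 1 (L = 3*((3 - 1)/(1 + 5)) = 3*(2/6) = 3*(2*(⅙)) = 3*(⅓) = 1)
r(T) = -2/T
g(K, U) = -28 (g(K, U) = (-2/1 + 6)*(-7) = (-2*1 + 6)*(-7) = (-2 + 6)*(-7) = 4*(-7) = -28)
-g(87, -11) = -1*(-28) = 28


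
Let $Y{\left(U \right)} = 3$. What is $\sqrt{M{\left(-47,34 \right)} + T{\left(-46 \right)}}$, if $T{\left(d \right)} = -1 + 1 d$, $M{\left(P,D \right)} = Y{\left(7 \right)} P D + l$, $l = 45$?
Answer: $2 i \sqrt{1199} \approx 69.253 i$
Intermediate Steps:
$M{\left(P,D \right)} = 45 + 3 D P$ ($M{\left(P,D \right)} = 3 P D + 45 = 3 D P + 45 = 45 + 3 D P$)
$T{\left(d \right)} = -1 + d$
$\sqrt{M{\left(-47,34 \right)} + T{\left(-46 \right)}} = \sqrt{\left(45 + 3 \cdot 34 \left(-47\right)\right) - 47} = \sqrt{\left(45 - 4794\right) - 47} = \sqrt{-4749 - 47} = \sqrt{-4796} = 2 i \sqrt{1199}$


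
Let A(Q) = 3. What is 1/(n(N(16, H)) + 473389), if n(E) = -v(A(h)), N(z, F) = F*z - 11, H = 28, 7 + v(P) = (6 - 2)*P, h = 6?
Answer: 1/473384 ≈ 2.1125e-6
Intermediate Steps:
v(P) = -7 + 4*P (v(P) = -7 + (6 - 2)*P = -7 + 4*P)
N(z, F) = -11 + F*z
n(E) = -5 (n(E) = -(-7 + 4*3) = -(-7 + 12) = -1*5 = -5)
1/(n(N(16, H)) + 473389) = 1/(-5 + 473389) = 1/473384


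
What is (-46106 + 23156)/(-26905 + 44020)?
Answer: -1530/1141 ≈ -1.3409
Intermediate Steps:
(-46106 + 23156)/(-26905 + 44020) = -22950/17115 = -22950*1/17115 = -1530/1141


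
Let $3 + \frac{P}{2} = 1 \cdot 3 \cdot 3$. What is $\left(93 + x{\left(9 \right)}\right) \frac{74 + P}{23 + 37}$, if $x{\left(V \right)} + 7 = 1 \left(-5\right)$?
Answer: $\frac{1161}{10} \approx 116.1$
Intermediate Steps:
$P = 12$ ($P = -6 + 2 \cdot 1 \cdot 3 \cdot 3 = -6 + 2 \cdot 3 \cdot 3 = -6 + 2 \cdot 9 = -6 + 18 = 12$)
$x{\left(V \right)} = -12$ ($x{\left(V \right)} = -7 + 1 \left(-5\right) = -7 - 5 = -12$)
$\left(93 + x{\left(9 \right)}\right) \frac{74 + P}{23 + 37} = \left(93 - 12\right) \frac{74 + 12}{23 + 37} = 81 \cdot \frac{86}{60} = 81 \cdot 86 \cdot \frac{1}{60} = 81 \cdot \frac{43}{30} = \frac{1161}{10}$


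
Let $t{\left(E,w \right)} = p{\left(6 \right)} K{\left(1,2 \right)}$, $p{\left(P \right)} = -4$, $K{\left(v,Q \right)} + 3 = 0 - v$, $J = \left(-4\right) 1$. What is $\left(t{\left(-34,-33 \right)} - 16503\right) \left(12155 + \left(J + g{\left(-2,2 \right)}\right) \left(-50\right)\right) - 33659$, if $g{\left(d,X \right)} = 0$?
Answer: $-203730544$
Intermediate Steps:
$J = -4$
$K{\left(v,Q \right)} = -3 - v$ ($K{\left(v,Q \right)} = -3 + \left(0 - v\right) = -3 - v$)
$t{\left(E,w \right)} = 16$ ($t{\left(E,w \right)} = - 4 \left(-3 - 1\right) = \left(-4\right) \left(-4\right) = 16$)
$\left(t{\left(-34,-33 \right)} - 16503\right) \left(12155 + \left(J + g{\left(-2,2 \right)}\right) \left(-50\right)\right) - 33659 = \left(16 - 16503\right) \left(12155 + \left(-4 + 0\right) \left(-50\right)\right) - 33659 = - 16487 \left(12155 - -200\right) - 33659 = - 16487 \left(12155 + 200\right) - 33659 = \left(-16487\right) 12355 - 33659 = -203696885 - 33659 = -203730544$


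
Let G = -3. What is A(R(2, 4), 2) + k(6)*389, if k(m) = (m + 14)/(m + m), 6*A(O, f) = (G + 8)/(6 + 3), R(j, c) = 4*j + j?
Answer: 35015/54 ≈ 648.43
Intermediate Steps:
R(j, c) = 5*j
A(O, f) = 5/54 (A(O, f) = ((-3 + 8)/(6 + 3))/6 = (5/9)/6 = (5*(⅑))/6 = (⅙)*(5/9) = 5/54)
k(m) = (14 + m)/(2*m) (k(m) = (14 + m)/((2*m)) = (14 + m)*(1/(2*m)) = (14 + m)/(2*m))
A(R(2, 4), 2) + k(6)*389 = 5/54 + ((½)*(14 + 6)/6)*389 = 5/54 + ((½)*(⅙)*20)*389 = 5/54 + (5/3)*389 = 5/54 + 1945/3 = 35015/54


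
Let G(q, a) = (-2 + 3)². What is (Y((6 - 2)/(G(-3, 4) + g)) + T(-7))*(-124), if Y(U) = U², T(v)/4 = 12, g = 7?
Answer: -5983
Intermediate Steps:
G(q, a) = 1 (G(q, a) = 1² = 1)
T(v) = 48 (T(v) = 4*12 = 48)
(Y((6 - 2)/(G(-3, 4) + g)) + T(-7))*(-124) = (((6 - 2)/(1 + 7))² + 48)*(-124) = ((4/8)² + 48)*(-124) = ((4*(⅛))² + 48)*(-124) = ((½)² + 48)*(-124) = (¼ + 48)*(-124) = (193/4)*(-124) = -5983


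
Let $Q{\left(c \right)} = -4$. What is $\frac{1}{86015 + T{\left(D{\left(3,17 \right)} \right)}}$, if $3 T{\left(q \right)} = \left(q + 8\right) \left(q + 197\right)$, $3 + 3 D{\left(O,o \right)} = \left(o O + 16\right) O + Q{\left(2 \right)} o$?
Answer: $\frac{27}{2433439} \approx 1.1095 \cdot 10^{-5}$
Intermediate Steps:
$D{\left(O,o \right)} = -1 - \frac{4 o}{3} + \frac{O \left(16 + O o\right)}{3}$ ($D{\left(O,o \right)} = -1 + \frac{\left(o O + 16\right) O - 4 o}{3} = -1 + \frac{\left(O o + 16\right) O - 4 o}{3} = -1 + \frac{\left(16 + O o\right) O - 4 o}{3} = -1 + \frac{O \left(16 + O o\right) - 4 o}{3} = -1 + \frac{- 4 o + O \left(16 + O o\right)}{3} = -1 + \left(- \frac{4 o}{3} + \frac{O \left(16 + O o\right)}{3}\right) = -1 - \frac{4 o}{3} + \frac{O \left(16 + O o\right)}{3}$)
$T{\left(q \right)} = \frac{\left(8 + q\right) \left(197 + q\right)}{3}$ ($T{\left(q \right)} = \frac{\left(q + 8\right) \left(q + 197\right)}{3} = \frac{\left(8 + q\right) \left(197 + q\right)}{3}$)
$\frac{1}{86015 + T{\left(D{\left(3,17 \right)} \right)}} = \frac{1}{86015 + \left(\frac{1576}{3} + \frac{\left(-1 - \frac{68}{3} + \frac{16}{3} \cdot 3 + \frac{1}{3} \cdot 17 \cdot 3^{2}\right)^{2}}{3} + \frac{205 \left(-1 - \frac{68}{3} + \frac{16}{3} \cdot 3 + \frac{1}{3} \cdot 17 \cdot 3^{2}\right)}{3}\right)} = \frac{1}{86015 + \left(\frac{1576}{3} + \frac{\left(-1 - \frac{68}{3} + 16 + \frac{1}{3} \cdot 17 \cdot 9\right)^{2}}{3} + \frac{205 \left(-1 - \frac{68}{3} + 16 + \frac{1}{3} \cdot 17 \cdot 9\right)}{3}\right)} = \frac{1}{86015 + \left(\frac{1576}{3} + \frac{\left(-1 - \frac{68}{3} + 16 + 51\right)^{2}}{3} + \frac{205 \left(-1 - \frac{68}{3} + 16 + 51\right)}{3}\right)} = \frac{1}{86015 + \left(\frac{1576}{3} + \frac{\left(\frac{130}{3}\right)^{2}}{3} + \frac{205}{3} \cdot \frac{130}{3}\right)} = \frac{1}{86015 + \left(\frac{1576}{3} + \frac{1}{3} \cdot \frac{16900}{9} + \frac{26650}{9}\right)} = \frac{1}{86015 + \left(\frac{1576}{3} + \frac{16900}{27} + \frac{26650}{9}\right)} = \frac{1}{86015 + \frac{111034}{27}} = \frac{1}{\frac{2433439}{27}} = \frac{27}{2433439}$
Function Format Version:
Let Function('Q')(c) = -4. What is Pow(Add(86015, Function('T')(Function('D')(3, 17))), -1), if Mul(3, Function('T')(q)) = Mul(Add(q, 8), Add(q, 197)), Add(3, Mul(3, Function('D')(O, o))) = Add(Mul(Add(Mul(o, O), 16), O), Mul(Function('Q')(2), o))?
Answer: Rational(27, 2433439) ≈ 1.1095e-5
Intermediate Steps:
Function('D')(O, o) = Add(-1, Mul(Rational(-4, 3), o), Mul(Rational(1, 3), O, Add(16, Mul(O, o)))) (Function('D')(O, o) = Add(-1, Mul(Rational(1, 3), Add(Mul(Add(Mul(o, O), 16), O), Mul(-4, o)))) = Add(-1, Mul(Rational(1, 3), Add(Mul(Add(Mul(O, o), 16), O), Mul(-4, o)))) = Add(-1, Mul(Rational(1, 3), Add(Mul(Add(16, Mul(O, o)), O), Mul(-4, o)))) = Add(-1, Mul(Rational(1, 3), Add(Mul(O, Add(16, Mul(O, o))), Mul(-4, o)))) = Add(-1, Mul(Rational(1, 3), Add(Mul(-4, o), Mul(O, Add(16, Mul(O, o)))))) = Add(-1, Add(Mul(Rational(-4, 3), o), Mul(Rational(1, 3), O, Add(16, Mul(O, o))))) = Add(-1, Mul(Rational(-4, 3), o), Mul(Rational(1, 3), O, Add(16, Mul(O, o)))))
Function('T')(q) = Mul(Rational(1, 3), Add(8, q), Add(197, q)) (Function('T')(q) = Mul(Rational(1, 3), Mul(Add(q, 8), Add(q, 197))) = Mul(Rational(1, 3), Mul(Add(8, q), Add(197, q))) = Mul(Rational(1, 3), Add(8, q), Add(197, q)))
Pow(Add(86015, Function('T')(Function('D')(3, 17))), -1) = Pow(Add(86015, Add(Rational(1576, 3), Mul(Rational(1, 3), Pow(Add(-1, Mul(Rational(-4, 3), 17), Mul(Rational(16, 3), 3), Mul(Rational(1, 3), 17, Pow(3, 2))), 2)), Mul(Rational(205, 3), Add(-1, Mul(Rational(-4, 3), 17), Mul(Rational(16, 3), 3), Mul(Rational(1, 3), 17, Pow(3, 2)))))), -1) = Pow(Add(86015, Add(Rational(1576, 3), Mul(Rational(1, 3), Pow(Add(-1, Rational(-68, 3), 16, Mul(Rational(1, 3), 17, 9)), 2)), Mul(Rational(205, 3), Add(-1, Rational(-68, 3), 16, Mul(Rational(1, 3), 17, 9))))), -1) = Pow(Add(86015, Add(Rational(1576, 3), Mul(Rational(1, 3), Pow(Add(-1, Rational(-68, 3), 16, 51), 2)), Mul(Rational(205, 3), Add(-1, Rational(-68, 3), 16, 51)))), -1) = Pow(Add(86015, Add(Rational(1576, 3), Mul(Rational(1, 3), Pow(Rational(130, 3), 2)), Mul(Rational(205, 3), Rational(130, 3)))), -1) = Pow(Add(86015, Add(Rational(1576, 3), Mul(Rational(1, 3), Rational(16900, 9)), Rational(26650, 9))), -1) = Pow(Add(86015, Add(Rational(1576, 3), Rational(16900, 27), Rational(26650, 9))), -1) = Pow(Add(86015, Rational(111034, 27)), -1) = Pow(Rational(2433439, 27), -1) = Rational(27, 2433439)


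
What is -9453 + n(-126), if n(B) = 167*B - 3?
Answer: -30498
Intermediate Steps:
n(B) = -3 + 167*B
-9453 + n(-126) = -9453 + (-3 + 167*(-126)) = -9453 + (-3 - 21042) = -9453 - 21045 = -30498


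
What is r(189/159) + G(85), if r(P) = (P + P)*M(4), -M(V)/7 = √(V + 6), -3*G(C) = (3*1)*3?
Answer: -3 - 882*√10/53 ≈ -55.625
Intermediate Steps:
G(C) = -3 (G(C) = -3*1*3/3 = -3)
M(V) = -7*√(6 + V) (M(V) = -7*√(V + 6) = -7*√(6 + V))
r(P) = -14*P*√10 (r(P) = (P + P)*(-7*√(6 + 4)) = (2*P)*(-7*√10) = -14*P*√10)
r(189/159) + G(85) = -14*189/159*√10 - 3 = -14*189*(1/159)*√10 - 3 = -14*63/53*√10 - 3 = -882*√10/53 - 3 = -3 - 882*√10/53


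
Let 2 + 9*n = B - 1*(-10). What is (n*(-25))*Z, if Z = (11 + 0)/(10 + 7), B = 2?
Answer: -2750/153 ≈ -17.974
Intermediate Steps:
Z = 11/17 ≈ 0.64706
n = 10/9 (n = -2/9 + (2 - 1*(-10))/9 = -2/9 + (2 + 10)/9 = -2/9 + (⅑)*12 = -2/9 + 4/3 = 10/9 ≈ 1.1111)
(n*(-25))*Z = ((10/9)*(-25))*(11/17) = -250/9*11/17 = -2750/153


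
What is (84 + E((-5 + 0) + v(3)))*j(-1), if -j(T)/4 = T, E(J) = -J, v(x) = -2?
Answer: 364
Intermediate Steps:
j(T) = -4*T
(84 + E((-5 + 0) + v(3)))*j(-1) = (84 - ((-5 + 0) - 2))*(-4*(-1)) = (84 - (-5 - 2))*4 = (84 - 1*(-7))*4 = (84 + 7)*4 = 91*4 = 364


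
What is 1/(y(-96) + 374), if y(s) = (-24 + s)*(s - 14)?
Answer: 1/13574 ≈ 7.3670e-5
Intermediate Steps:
y(s) = (-24 + s)*(-14 + s)
1/(y(-96) + 374) = 1/((336 + (-96)**2 - 38*(-96)) + 374) = 1/((336 + 9216 + 3648) + 374) = 1/(13200 + 374) = 1/13574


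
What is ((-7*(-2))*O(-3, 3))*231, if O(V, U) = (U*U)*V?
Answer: -87318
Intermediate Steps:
O(V, U) = V*U² (O(V, U) = U²*V = V*U²)
((-7*(-2))*O(-3, 3))*231 = ((-7*(-2))*(-3*3²))*231 = (14*(-3*9))*231 = (14*(-27))*231 = -378*231 = -87318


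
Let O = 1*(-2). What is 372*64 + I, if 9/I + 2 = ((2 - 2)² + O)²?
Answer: 47625/2 ≈ 23813.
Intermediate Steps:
O = -2
I = 9/2 (I = 9/(-2 + ((2 - 2)² - 2)²) = 9/(-2 + (0² - 2)²) = 9/(-2 + (0 - 2)²) = 9/(-2 + (-2)²) = 9/(-2 + 4) = 9/2 ≈ 4.5000)
372*64 + I = 372*64 + 9/2 = 23808 + 9/2 = 47625/2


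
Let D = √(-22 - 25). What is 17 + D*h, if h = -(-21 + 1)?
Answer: 17 + 20*I*√47 ≈ 17.0 + 137.11*I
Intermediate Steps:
D = I*√47 (D = √(-47) = I*√47 ≈ 6.8557*I)
h = 20 (h = -1*(-20) = 20)
17 + D*h = 17 + (I*√47)*20 = 17 + 20*I*√47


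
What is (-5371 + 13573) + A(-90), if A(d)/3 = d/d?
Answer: 8205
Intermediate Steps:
A(d) = 3 (A(d) = 3*(d/d) = 3*1 = 3)
(-5371 + 13573) + A(-90) = (-5371 + 13573) + 3 = 8202 + 3 = 8205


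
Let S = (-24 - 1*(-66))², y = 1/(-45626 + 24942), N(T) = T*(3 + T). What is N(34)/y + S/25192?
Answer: -163876932215/6298 ≈ -2.6020e+7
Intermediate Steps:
y = -1/20684 (y = 1/(-20684) = -1/20684 ≈ -4.8347e-5)
S = 1764 (S = (-24 + 66)² = 42² = 1764)
N(34)/y + S/25192 = (34*(3 + 34))/(-1/20684) + 1764/25192 = (34*37)*(-20684) + 1764*(1/25192) = 1258*(-20684) + 441/6298 = -26020472 + 441/6298 = -163876932215/6298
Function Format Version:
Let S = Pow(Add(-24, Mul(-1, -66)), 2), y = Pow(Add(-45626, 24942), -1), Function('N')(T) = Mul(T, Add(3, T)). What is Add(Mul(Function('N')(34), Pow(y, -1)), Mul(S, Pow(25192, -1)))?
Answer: Rational(-163876932215, 6298) ≈ -2.6020e+7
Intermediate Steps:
y = Rational(-1, 20684) (y = Pow(-20684, -1) = Rational(-1, 20684) ≈ -4.8347e-5)
S = 1764 (S = Pow(Add(-24, 66), 2) = Pow(42, 2) = 1764)
Add(Mul(Function('N')(34), Pow(y, -1)), Mul(S, Pow(25192, -1))) = Add(Mul(Mul(34, Add(3, 34)), Pow(Rational(-1, 20684), -1)), Mul(1764, Pow(25192, -1))) = Add(Mul(Mul(34, 37), -20684), Mul(1764, Rational(1, 25192))) = Add(Mul(1258, -20684), Rational(441, 6298)) = Add(-26020472, Rational(441, 6298)) = Rational(-163876932215, 6298)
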